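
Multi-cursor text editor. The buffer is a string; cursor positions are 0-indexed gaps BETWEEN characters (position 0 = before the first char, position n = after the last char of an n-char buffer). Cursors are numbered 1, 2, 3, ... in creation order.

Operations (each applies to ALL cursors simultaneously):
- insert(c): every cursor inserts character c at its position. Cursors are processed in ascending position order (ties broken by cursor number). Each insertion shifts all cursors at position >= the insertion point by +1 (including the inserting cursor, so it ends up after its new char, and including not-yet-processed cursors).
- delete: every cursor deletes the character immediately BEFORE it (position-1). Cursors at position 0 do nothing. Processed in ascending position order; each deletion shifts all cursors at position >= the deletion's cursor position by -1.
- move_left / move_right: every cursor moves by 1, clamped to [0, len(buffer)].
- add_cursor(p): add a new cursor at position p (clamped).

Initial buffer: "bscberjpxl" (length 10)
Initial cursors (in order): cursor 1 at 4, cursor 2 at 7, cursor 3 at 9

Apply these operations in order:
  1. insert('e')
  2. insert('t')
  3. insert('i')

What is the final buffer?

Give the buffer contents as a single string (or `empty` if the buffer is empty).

Answer: bscbetierjetipxetil

Derivation:
After op 1 (insert('e')): buffer="bscbeerjepxel" (len 13), cursors c1@5 c2@9 c3@12, authorship ....1...2..3.
After op 2 (insert('t')): buffer="bscbeterjetpxetl" (len 16), cursors c1@6 c2@11 c3@15, authorship ....11...22..33.
After op 3 (insert('i')): buffer="bscbetierjetipxetil" (len 19), cursors c1@7 c2@13 c3@18, authorship ....111...222..333.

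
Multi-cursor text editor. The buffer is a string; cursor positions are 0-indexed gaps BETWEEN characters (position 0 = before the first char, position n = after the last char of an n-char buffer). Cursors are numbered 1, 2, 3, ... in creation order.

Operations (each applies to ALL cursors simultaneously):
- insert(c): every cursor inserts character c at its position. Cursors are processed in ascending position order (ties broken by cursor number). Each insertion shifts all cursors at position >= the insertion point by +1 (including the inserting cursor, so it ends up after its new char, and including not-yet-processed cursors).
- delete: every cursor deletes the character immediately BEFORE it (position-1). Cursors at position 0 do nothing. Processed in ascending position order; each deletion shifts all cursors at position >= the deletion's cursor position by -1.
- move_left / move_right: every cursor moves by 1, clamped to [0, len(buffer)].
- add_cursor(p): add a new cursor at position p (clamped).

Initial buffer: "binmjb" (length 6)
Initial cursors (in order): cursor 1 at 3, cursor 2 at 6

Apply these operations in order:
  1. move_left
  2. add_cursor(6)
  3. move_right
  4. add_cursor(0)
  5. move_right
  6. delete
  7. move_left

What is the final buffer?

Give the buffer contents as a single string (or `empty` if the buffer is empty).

Answer: in

Derivation:
After op 1 (move_left): buffer="binmjb" (len 6), cursors c1@2 c2@5, authorship ......
After op 2 (add_cursor(6)): buffer="binmjb" (len 6), cursors c1@2 c2@5 c3@6, authorship ......
After op 3 (move_right): buffer="binmjb" (len 6), cursors c1@3 c2@6 c3@6, authorship ......
After op 4 (add_cursor(0)): buffer="binmjb" (len 6), cursors c4@0 c1@3 c2@6 c3@6, authorship ......
After op 5 (move_right): buffer="binmjb" (len 6), cursors c4@1 c1@4 c2@6 c3@6, authorship ......
After op 6 (delete): buffer="in" (len 2), cursors c4@0 c1@2 c2@2 c3@2, authorship ..
After op 7 (move_left): buffer="in" (len 2), cursors c4@0 c1@1 c2@1 c3@1, authorship ..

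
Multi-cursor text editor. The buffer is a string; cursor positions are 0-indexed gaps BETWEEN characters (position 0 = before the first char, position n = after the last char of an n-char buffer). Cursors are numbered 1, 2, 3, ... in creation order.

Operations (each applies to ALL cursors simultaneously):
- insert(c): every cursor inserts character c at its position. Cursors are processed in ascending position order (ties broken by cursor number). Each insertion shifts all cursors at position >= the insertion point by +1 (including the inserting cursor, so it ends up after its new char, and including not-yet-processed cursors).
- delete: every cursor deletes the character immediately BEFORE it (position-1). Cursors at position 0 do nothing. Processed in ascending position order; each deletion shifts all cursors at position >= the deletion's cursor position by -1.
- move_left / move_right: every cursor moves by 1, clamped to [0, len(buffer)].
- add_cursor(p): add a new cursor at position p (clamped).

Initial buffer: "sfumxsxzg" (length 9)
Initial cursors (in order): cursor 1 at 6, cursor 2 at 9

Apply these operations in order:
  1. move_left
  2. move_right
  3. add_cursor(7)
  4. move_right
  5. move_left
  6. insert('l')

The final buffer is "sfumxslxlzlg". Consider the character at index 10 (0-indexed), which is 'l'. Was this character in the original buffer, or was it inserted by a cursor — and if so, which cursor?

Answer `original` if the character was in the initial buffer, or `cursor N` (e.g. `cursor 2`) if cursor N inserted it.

After op 1 (move_left): buffer="sfumxsxzg" (len 9), cursors c1@5 c2@8, authorship .........
After op 2 (move_right): buffer="sfumxsxzg" (len 9), cursors c1@6 c2@9, authorship .........
After op 3 (add_cursor(7)): buffer="sfumxsxzg" (len 9), cursors c1@6 c3@7 c2@9, authorship .........
After op 4 (move_right): buffer="sfumxsxzg" (len 9), cursors c1@7 c3@8 c2@9, authorship .........
After op 5 (move_left): buffer="sfumxsxzg" (len 9), cursors c1@6 c3@7 c2@8, authorship .........
After op 6 (insert('l')): buffer="sfumxslxlzlg" (len 12), cursors c1@7 c3@9 c2@11, authorship ......1.3.2.
Authorship (.=original, N=cursor N): . . . . . . 1 . 3 . 2 .
Index 10: author = 2

Answer: cursor 2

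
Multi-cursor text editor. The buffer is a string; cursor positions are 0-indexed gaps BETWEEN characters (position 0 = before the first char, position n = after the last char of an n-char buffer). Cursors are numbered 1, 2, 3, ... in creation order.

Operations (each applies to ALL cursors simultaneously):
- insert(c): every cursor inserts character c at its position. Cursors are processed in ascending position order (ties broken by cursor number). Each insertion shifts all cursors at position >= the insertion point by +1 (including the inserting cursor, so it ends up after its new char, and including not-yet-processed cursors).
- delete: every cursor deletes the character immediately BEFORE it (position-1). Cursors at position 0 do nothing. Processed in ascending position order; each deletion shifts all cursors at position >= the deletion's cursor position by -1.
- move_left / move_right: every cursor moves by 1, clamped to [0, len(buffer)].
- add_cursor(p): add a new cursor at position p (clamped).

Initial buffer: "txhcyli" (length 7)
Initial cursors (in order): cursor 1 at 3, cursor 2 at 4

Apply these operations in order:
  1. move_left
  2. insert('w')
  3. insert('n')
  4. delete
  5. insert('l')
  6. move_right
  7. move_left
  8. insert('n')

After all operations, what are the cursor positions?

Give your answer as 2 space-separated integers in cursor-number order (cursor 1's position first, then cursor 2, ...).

After op 1 (move_left): buffer="txhcyli" (len 7), cursors c1@2 c2@3, authorship .......
After op 2 (insert('w')): buffer="txwhwcyli" (len 9), cursors c1@3 c2@5, authorship ..1.2....
After op 3 (insert('n')): buffer="txwnhwncyli" (len 11), cursors c1@4 c2@7, authorship ..11.22....
After op 4 (delete): buffer="txwhwcyli" (len 9), cursors c1@3 c2@5, authorship ..1.2....
After op 5 (insert('l')): buffer="txwlhwlcyli" (len 11), cursors c1@4 c2@7, authorship ..11.22....
After op 6 (move_right): buffer="txwlhwlcyli" (len 11), cursors c1@5 c2@8, authorship ..11.22....
After op 7 (move_left): buffer="txwlhwlcyli" (len 11), cursors c1@4 c2@7, authorship ..11.22....
After op 8 (insert('n')): buffer="txwlnhwlncyli" (len 13), cursors c1@5 c2@9, authorship ..111.222....

Answer: 5 9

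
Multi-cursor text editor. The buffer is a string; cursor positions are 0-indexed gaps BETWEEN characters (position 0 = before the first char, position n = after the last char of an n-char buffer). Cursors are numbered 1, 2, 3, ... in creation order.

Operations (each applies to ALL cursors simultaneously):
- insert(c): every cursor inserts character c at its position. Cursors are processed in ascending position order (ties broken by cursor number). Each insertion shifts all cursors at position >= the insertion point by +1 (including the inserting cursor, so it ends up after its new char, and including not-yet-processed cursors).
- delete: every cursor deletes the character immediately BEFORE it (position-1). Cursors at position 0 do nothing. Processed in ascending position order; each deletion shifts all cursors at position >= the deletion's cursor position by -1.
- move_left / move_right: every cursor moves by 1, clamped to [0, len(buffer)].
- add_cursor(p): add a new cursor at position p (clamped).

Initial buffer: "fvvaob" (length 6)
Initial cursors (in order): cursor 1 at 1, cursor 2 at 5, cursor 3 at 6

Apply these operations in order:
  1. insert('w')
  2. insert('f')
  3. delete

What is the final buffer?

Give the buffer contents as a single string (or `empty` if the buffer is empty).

After op 1 (insert('w')): buffer="fwvvaowbw" (len 9), cursors c1@2 c2@7 c3@9, authorship .1....2.3
After op 2 (insert('f')): buffer="fwfvvaowfbwf" (len 12), cursors c1@3 c2@9 c3@12, authorship .11....22.33
After op 3 (delete): buffer="fwvvaowbw" (len 9), cursors c1@2 c2@7 c3@9, authorship .1....2.3

Answer: fwvvaowbw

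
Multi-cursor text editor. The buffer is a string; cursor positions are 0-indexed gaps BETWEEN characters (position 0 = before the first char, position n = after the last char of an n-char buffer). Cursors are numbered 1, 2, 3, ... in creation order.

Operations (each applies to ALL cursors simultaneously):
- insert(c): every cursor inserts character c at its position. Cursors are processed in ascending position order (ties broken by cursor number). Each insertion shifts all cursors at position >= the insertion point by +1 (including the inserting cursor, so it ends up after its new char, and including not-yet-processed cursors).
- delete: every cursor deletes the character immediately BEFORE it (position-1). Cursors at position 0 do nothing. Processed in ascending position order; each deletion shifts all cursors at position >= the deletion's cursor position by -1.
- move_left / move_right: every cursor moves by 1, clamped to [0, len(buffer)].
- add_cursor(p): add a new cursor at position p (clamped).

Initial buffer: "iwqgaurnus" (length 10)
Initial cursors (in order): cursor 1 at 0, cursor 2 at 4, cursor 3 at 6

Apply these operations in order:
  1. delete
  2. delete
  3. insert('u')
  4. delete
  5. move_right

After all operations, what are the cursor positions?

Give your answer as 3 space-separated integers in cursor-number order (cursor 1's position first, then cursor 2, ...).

After op 1 (delete): buffer="iwqarnus" (len 8), cursors c1@0 c2@3 c3@4, authorship ........
After op 2 (delete): buffer="iwrnus" (len 6), cursors c1@0 c2@2 c3@2, authorship ......
After op 3 (insert('u')): buffer="uiwuurnus" (len 9), cursors c1@1 c2@5 c3@5, authorship 1..23....
After op 4 (delete): buffer="iwrnus" (len 6), cursors c1@0 c2@2 c3@2, authorship ......
After op 5 (move_right): buffer="iwrnus" (len 6), cursors c1@1 c2@3 c3@3, authorship ......

Answer: 1 3 3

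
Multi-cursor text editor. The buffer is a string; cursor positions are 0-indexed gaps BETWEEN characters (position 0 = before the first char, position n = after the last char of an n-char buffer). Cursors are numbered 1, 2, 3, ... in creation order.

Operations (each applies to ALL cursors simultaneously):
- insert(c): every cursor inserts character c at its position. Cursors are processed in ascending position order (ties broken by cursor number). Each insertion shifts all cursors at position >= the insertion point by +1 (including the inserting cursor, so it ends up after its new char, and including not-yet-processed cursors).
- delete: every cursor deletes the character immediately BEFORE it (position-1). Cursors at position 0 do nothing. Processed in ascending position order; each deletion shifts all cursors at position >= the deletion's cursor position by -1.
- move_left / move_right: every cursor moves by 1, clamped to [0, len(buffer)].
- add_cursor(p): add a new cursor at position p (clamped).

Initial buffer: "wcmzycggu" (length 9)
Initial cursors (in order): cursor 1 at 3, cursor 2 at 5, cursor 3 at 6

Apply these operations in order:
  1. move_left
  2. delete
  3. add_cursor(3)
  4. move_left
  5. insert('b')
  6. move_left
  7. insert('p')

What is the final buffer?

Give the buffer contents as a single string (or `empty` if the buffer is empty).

After op 1 (move_left): buffer="wcmzycggu" (len 9), cursors c1@2 c2@4 c3@5, authorship .........
After op 2 (delete): buffer="wmcggu" (len 6), cursors c1@1 c2@2 c3@2, authorship ......
After op 3 (add_cursor(3)): buffer="wmcggu" (len 6), cursors c1@1 c2@2 c3@2 c4@3, authorship ......
After op 4 (move_left): buffer="wmcggu" (len 6), cursors c1@0 c2@1 c3@1 c4@2, authorship ......
After op 5 (insert('b')): buffer="bwbbmbcggu" (len 10), cursors c1@1 c2@4 c3@4 c4@6, authorship 1.23.4....
After op 6 (move_left): buffer="bwbbmbcggu" (len 10), cursors c1@0 c2@3 c3@3 c4@5, authorship 1.23.4....
After op 7 (insert('p')): buffer="pbwbppbmpbcggu" (len 14), cursors c1@1 c2@6 c3@6 c4@9, authorship 11.2233.44....

Answer: pbwbppbmpbcggu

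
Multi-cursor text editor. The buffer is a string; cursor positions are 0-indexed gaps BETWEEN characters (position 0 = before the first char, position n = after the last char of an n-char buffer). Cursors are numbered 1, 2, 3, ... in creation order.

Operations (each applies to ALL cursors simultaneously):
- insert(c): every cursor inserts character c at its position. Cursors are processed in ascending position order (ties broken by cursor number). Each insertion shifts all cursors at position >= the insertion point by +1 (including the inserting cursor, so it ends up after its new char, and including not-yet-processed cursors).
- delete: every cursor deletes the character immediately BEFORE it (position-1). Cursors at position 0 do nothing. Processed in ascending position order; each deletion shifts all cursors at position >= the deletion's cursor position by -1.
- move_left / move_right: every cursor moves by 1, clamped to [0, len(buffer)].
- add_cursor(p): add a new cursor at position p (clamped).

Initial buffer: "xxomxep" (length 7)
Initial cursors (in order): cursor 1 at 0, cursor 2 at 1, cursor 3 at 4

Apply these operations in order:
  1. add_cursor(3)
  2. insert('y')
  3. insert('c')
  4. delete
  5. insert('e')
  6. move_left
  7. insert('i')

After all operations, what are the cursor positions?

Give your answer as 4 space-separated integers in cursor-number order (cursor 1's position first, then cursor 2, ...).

Answer: 2 6 15 11

Derivation:
After op 1 (add_cursor(3)): buffer="xxomxep" (len 7), cursors c1@0 c2@1 c4@3 c3@4, authorship .......
After op 2 (insert('y')): buffer="yxyxoymyxep" (len 11), cursors c1@1 c2@3 c4@6 c3@8, authorship 1.2..4.3...
After op 3 (insert('c')): buffer="ycxycxoycmycxep" (len 15), cursors c1@2 c2@5 c4@9 c3@12, authorship 11.22..44.33...
After op 4 (delete): buffer="yxyxoymyxep" (len 11), cursors c1@1 c2@3 c4@6 c3@8, authorship 1.2..4.3...
After op 5 (insert('e')): buffer="yexyexoyemyexep" (len 15), cursors c1@2 c2@5 c4@9 c3@12, authorship 11.22..44.33...
After op 6 (move_left): buffer="yexyexoyemyexep" (len 15), cursors c1@1 c2@4 c4@8 c3@11, authorship 11.22..44.33...
After op 7 (insert('i')): buffer="yiexyiexoyiemyiexep" (len 19), cursors c1@2 c2@6 c4@11 c3@15, authorship 111.222..444.333...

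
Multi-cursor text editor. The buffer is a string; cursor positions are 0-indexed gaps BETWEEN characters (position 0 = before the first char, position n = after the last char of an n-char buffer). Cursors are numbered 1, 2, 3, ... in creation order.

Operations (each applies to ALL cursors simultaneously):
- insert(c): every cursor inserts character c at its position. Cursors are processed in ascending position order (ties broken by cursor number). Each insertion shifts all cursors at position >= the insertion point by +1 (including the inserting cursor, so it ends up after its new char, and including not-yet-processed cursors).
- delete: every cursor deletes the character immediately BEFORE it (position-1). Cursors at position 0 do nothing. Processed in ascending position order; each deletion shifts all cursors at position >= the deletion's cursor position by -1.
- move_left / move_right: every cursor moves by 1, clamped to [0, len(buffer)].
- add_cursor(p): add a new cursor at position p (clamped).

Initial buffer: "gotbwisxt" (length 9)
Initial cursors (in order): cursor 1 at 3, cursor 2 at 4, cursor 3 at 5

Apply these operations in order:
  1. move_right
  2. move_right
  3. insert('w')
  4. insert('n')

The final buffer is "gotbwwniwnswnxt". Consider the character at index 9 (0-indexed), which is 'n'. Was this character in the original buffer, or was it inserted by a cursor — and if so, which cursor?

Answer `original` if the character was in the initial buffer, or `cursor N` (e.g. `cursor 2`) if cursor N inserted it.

After op 1 (move_right): buffer="gotbwisxt" (len 9), cursors c1@4 c2@5 c3@6, authorship .........
After op 2 (move_right): buffer="gotbwisxt" (len 9), cursors c1@5 c2@6 c3@7, authorship .........
After op 3 (insert('w')): buffer="gotbwwiwswxt" (len 12), cursors c1@6 c2@8 c3@10, authorship .....1.2.3..
After op 4 (insert('n')): buffer="gotbwwniwnswnxt" (len 15), cursors c1@7 c2@10 c3@13, authorship .....11.22.33..
Authorship (.=original, N=cursor N): . . . . . 1 1 . 2 2 . 3 3 . .
Index 9: author = 2

Answer: cursor 2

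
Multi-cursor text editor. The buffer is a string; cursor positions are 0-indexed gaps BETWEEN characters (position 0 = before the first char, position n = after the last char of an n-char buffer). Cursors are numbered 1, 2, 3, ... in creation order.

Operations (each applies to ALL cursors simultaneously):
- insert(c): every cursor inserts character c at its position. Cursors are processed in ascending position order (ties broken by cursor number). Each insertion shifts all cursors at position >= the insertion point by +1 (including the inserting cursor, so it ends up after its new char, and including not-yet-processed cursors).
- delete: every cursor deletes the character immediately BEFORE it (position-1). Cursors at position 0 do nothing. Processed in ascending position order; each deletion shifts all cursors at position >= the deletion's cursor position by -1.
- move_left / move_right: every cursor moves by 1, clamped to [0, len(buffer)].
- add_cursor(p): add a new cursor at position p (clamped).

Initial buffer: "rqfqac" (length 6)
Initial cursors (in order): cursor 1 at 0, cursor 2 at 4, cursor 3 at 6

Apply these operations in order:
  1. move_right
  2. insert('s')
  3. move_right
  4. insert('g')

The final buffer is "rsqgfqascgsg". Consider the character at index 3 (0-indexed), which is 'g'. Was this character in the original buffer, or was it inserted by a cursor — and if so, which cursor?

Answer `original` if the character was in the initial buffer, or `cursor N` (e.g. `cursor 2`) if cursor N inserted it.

After op 1 (move_right): buffer="rqfqac" (len 6), cursors c1@1 c2@5 c3@6, authorship ......
After op 2 (insert('s')): buffer="rsqfqascs" (len 9), cursors c1@2 c2@7 c3@9, authorship .1....2.3
After op 3 (move_right): buffer="rsqfqascs" (len 9), cursors c1@3 c2@8 c3@9, authorship .1....2.3
After op 4 (insert('g')): buffer="rsqgfqascgsg" (len 12), cursors c1@4 c2@10 c3@12, authorship .1.1...2.233
Authorship (.=original, N=cursor N): . 1 . 1 . . . 2 . 2 3 3
Index 3: author = 1

Answer: cursor 1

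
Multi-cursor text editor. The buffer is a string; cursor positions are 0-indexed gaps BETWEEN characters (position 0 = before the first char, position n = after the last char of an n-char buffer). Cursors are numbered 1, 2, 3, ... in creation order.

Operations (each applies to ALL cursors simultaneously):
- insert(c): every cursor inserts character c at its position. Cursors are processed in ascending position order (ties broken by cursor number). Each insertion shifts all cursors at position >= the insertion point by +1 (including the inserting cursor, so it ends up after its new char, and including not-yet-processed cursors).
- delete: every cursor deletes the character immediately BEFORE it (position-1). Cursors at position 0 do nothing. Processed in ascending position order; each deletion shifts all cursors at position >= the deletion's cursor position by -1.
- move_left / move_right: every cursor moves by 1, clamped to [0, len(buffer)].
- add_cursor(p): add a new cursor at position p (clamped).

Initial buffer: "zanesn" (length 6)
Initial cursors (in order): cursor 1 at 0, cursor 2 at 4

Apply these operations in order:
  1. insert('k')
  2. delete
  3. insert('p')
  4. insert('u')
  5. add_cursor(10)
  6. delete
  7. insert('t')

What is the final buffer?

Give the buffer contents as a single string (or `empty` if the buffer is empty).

After op 1 (insert('k')): buffer="kzaneksn" (len 8), cursors c1@1 c2@6, authorship 1....2..
After op 2 (delete): buffer="zanesn" (len 6), cursors c1@0 c2@4, authorship ......
After op 3 (insert('p')): buffer="pzanepsn" (len 8), cursors c1@1 c2@6, authorship 1....2..
After op 4 (insert('u')): buffer="puzanepusn" (len 10), cursors c1@2 c2@8, authorship 11....22..
After op 5 (add_cursor(10)): buffer="puzanepusn" (len 10), cursors c1@2 c2@8 c3@10, authorship 11....22..
After op 6 (delete): buffer="pzaneps" (len 7), cursors c1@1 c2@6 c3@7, authorship 1....2.
After op 7 (insert('t')): buffer="ptzaneptst" (len 10), cursors c1@2 c2@8 c3@10, authorship 11....22.3

Answer: ptzaneptst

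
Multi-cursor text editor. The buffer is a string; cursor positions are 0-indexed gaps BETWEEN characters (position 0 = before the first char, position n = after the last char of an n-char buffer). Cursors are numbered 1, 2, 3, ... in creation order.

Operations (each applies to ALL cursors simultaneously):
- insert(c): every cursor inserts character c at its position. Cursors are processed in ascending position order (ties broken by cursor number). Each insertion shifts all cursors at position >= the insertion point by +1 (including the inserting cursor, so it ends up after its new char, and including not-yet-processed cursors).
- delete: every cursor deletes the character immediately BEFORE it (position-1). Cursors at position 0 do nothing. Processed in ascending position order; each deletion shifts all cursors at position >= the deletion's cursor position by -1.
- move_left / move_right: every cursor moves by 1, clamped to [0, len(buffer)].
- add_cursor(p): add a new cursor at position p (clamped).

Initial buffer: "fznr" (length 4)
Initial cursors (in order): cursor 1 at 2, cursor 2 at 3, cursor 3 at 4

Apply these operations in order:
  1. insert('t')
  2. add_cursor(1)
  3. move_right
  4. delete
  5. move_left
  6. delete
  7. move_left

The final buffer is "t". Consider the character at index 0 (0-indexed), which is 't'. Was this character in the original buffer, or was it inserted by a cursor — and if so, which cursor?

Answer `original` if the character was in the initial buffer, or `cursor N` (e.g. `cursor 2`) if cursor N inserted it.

After op 1 (insert('t')): buffer="fztntrt" (len 7), cursors c1@3 c2@5 c3@7, authorship ..1.2.3
After op 2 (add_cursor(1)): buffer="fztntrt" (len 7), cursors c4@1 c1@3 c2@5 c3@7, authorship ..1.2.3
After op 3 (move_right): buffer="fztntrt" (len 7), cursors c4@2 c1@4 c2@6 c3@7, authorship ..1.2.3
After op 4 (delete): buffer="ftt" (len 3), cursors c4@1 c1@2 c2@3 c3@3, authorship .12
After op 5 (move_left): buffer="ftt" (len 3), cursors c4@0 c1@1 c2@2 c3@2, authorship .12
After op 6 (delete): buffer="t" (len 1), cursors c1@0 c2@0 c3@0 c4@0, authorship 2
After op 7 (move_left): buffer="t" (len 1), cursors c1@0 c2@0 c3@0 c4@0, authorship 2
Authorship (.=original, N=cursor N): 2
Index 0: author = 2

Answer: cursor 2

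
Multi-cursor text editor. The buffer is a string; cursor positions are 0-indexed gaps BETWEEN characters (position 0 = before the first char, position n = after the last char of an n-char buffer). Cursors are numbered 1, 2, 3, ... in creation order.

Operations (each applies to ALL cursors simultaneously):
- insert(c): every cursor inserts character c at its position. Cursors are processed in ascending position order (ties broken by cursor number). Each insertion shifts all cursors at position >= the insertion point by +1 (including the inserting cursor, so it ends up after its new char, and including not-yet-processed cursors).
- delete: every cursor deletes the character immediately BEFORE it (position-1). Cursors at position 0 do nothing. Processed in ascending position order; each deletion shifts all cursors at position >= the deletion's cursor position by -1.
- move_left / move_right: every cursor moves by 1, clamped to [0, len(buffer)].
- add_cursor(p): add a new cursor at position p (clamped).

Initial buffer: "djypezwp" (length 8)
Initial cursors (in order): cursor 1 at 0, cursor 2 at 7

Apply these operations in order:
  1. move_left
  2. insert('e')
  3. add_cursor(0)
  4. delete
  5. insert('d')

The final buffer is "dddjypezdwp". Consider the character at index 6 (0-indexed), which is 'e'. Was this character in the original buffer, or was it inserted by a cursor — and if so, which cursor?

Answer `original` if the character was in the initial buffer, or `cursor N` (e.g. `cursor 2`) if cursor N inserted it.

Answer: original

Derivation:
After op 1 (move_left): buffer="djypezwp" (len 8), cursors c1@0 c2@6, authorship ........
After op 2 (insert('e')): buffer="edjypezewp" (len 10), cursors c1@1 c2@8, authorship 1......2..
After op 3 (add_cursor(0)): buffer="edjypezewp" (len 10), cursors c3@0 c1@1 c2@8, authorship 1......2..
After op 4 (delete): buffer="djypezwp" (len 8), cursors c1@0 c3@0 c2@6, authorship ........
After op 5 (insert('d')): buffer="dddjypezdwp" (len 11), cursors c1@2 c3@2 c2@9, authorship 13......2..
Authorship (.=original, N=cursor N): 1 3 . . . . . . 2 . .
Index 6: author = original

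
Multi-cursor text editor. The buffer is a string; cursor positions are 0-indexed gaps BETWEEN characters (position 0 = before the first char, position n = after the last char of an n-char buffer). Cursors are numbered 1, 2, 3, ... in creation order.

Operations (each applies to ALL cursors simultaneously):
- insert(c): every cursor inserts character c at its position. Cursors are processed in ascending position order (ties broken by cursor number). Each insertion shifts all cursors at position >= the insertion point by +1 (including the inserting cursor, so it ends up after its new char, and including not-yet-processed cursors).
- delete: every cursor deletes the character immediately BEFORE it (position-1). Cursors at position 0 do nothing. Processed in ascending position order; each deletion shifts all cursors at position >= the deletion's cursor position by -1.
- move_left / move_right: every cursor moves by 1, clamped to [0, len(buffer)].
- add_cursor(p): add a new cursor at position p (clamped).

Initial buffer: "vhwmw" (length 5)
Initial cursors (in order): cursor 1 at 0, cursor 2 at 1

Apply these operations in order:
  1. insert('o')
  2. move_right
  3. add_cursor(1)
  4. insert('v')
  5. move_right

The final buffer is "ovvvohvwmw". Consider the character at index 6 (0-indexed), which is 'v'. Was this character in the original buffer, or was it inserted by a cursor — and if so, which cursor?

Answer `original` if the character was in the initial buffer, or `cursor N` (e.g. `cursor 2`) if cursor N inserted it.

Answer: cursor 2

Derivation:
After op 1 (insert('o')): buffer="ovohwmw" (len 7), cursors c1@1 c2@3, authorship 1.2....
After op 2 (move_right): buffer="ovohwmw" (len 7), cursors c1@2 c2@4, authorship 1.2....
After op 3 (add_cursor(1)): buffer="ovohwmw" (len 7), cursors c3@1 c1@2 c2@4, authorship 1.2....
After op 4 (insert('v')): buffer="ovvvohvwmw" (len 10), cursors c3@2 c1@4 c2@7, authorship 13.12.2...
After op 5 (move_right): buffer="ovvvohvwmw" (len 10), cursors c3@3 c1@5 c2@8, authorship 13.12.2...
Authorship (.=original, N=cursor N): 1 3 . 1 2 . 2 . . .
Index 6: author = 2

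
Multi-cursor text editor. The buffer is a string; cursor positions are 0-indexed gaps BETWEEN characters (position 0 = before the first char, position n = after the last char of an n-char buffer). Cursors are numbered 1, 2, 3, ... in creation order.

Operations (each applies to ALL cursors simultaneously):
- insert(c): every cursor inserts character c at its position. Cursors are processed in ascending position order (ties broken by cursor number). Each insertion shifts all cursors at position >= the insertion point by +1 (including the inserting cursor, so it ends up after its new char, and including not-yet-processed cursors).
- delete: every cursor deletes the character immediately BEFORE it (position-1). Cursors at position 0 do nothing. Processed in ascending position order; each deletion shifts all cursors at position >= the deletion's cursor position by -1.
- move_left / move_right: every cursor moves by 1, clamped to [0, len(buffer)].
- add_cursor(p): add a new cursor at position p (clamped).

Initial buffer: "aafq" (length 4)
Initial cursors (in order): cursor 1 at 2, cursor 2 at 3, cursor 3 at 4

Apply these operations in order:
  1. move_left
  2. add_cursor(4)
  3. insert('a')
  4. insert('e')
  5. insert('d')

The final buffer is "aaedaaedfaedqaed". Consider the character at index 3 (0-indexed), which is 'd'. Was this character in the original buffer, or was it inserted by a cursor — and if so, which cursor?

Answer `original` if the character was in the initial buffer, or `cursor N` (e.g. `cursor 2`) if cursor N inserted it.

After op 1 (move_left): buffer="aafq" (len 4), cursors c1@1 c2@2 c3@3, authorship ....
After op 2 (add_cursor(4)): buffer="aafq" (len 4), cursors c1@1 c2@2 c3@3 c4@4, authorship ....
After op 3 (insert('a')): buffer="aaaafaqa" (len 8), cursors c1@2 c2@4 c3@6 c4@8, authorship .1.2.3.4
After op 4 (insert('e')): buffer="aaeaaefaeqae" (len 12), cursors c1@3 c2@6 c3@9 c4@12, authorship .11.22.33.44
After op 5 (insert('d')): buffer="aaedaaedfaedqaed" (len 16), cursors c1@4 c2@8 c3@12 c4@16, authorship .111.222.333.444
Authorship (.=original, N=cursor N): . 1 1 1 . 2 2 2 . 3 3 3 . 4 4 4
Index 3: author = 1

Answer: cursor 1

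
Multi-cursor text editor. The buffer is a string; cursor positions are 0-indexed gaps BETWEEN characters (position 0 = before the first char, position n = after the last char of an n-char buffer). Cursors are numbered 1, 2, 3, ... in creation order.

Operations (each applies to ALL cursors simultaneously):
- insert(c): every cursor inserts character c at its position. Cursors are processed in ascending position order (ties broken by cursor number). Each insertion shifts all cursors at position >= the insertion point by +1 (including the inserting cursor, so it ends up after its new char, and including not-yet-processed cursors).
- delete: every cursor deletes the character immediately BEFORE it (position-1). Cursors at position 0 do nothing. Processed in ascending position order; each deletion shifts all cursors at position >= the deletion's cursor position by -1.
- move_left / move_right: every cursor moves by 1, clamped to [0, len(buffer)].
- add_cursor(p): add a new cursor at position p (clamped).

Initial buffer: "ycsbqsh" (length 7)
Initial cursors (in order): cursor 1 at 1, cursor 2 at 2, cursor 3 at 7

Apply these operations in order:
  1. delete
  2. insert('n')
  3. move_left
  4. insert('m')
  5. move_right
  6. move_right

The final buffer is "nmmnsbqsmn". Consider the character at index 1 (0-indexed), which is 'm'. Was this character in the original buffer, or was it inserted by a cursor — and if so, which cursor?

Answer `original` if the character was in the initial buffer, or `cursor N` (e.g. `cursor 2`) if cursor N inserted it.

After op 1 (delete): buffer="sbqs" (len 4), cursors c1@0 c2@0 c3@4, authorship ....
After op 2 (insert('n')): buffer="nnsbqsn" (len 7), cursors c1@2 c2@2 c3@7, authorship 12....3
After op 3 (move_left): buffer="nnsbqsn" (len 7), cursors c1@1 c2@1 c3@6, authorship 12....3
After op 4 (insert('m')): buffer="nmmnsbqsmn" (len 10), cursors c1@3 c2@3 c3@9, authorship 1122....33
After op 5 (move_right): buffer="nmmnsbqsmn" (len 10), cursors c1@4 c2@4 c3@10, authorship 1122....33
After op 6 (move_right): buffer="nmmnsbqsmn" (len 10), cursors c1@5 c2@5 c3@10, authorship 1122....33
Authorship (.=original, N=cursor N): 1 1 2 2 . . . . 3 3
Index 1: author = 1

Answer: cursor 1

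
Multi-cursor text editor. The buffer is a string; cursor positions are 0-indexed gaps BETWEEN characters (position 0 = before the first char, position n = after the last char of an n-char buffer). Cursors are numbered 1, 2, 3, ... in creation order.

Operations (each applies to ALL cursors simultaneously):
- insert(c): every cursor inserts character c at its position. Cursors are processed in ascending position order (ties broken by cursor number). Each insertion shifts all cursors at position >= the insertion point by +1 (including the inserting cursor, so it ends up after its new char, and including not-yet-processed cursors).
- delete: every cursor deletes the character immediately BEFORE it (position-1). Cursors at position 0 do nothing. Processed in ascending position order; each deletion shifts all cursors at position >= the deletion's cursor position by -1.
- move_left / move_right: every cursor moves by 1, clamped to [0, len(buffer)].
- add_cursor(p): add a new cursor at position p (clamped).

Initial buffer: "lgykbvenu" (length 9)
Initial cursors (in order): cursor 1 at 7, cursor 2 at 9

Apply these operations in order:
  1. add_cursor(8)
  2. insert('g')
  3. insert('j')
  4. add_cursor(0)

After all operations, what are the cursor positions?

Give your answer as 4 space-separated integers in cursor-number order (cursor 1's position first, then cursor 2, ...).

After op 1 (add_cursor(8)): buffer="lgykbvenu" (len 9), cursors c1@7 c3@8 c2@9, authorship .........
After op 2 (insert('g')): buffer="lgykbvegngug" (len 12), cursors c1@8 c3@10 c2@12, authorship .......1.3.2
After op 3 (insert('j')): buffer="lgykbvegjngjugj" (len 15), cursors c1@9 c3@12 c2@15, authorship .......11.33.22
After op 4 (add_cursor(0)): buffer="lgykbvegjngjugj" (len 15), cursors c4@0 c1@9 c3@12 c2@15, authorship .......11.33.22

Answer: 9 15 12 0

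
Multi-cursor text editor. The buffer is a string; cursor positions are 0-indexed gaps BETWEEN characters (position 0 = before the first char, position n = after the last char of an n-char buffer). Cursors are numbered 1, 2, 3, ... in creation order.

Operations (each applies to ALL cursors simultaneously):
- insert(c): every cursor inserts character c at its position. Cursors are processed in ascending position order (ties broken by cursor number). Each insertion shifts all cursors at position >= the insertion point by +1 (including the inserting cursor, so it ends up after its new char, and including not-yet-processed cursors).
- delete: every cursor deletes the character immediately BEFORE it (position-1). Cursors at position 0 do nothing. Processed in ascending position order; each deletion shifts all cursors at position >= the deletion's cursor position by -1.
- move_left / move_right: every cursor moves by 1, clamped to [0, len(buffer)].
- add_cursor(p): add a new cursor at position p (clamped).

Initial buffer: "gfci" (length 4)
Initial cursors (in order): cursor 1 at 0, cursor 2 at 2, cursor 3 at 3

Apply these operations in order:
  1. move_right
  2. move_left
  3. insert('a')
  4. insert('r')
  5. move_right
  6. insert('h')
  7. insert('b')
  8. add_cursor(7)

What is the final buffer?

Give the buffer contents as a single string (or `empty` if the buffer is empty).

After op 1 (move_right): buffer="gfci" (len 4), cursors c1@1 c2@3 c3@4, authorship ....
After op 2 (move_left): buffer="gfci" (len 4), cursors c1@0 c2@2 c3@3, authorship ....
After op 3 (insert('a')): buffer="agfacai" (len 7), cursors c1@1 c2@4 c3@6, authorship 1..2.3.
After op 4 (insert('r')): buffer="argfarcari" (len 10), cursors c1@2 c2@6 c3@9, authorship 11..22.33.
After op 5 (move_right): buffer="argfarcari" (len 10), cursors c1@3 c2@7 c3@10, authorship 11..22.33.
After op 6 (insert('h')): buffer="arghfarcharih" (len 13), cursors c1@4 c2@9 c3@13, authorship 11.1.22.233.3
After op 7 (insert('b')): buffer="arghbfarchbarihb" (len 16), cursors c1@5 c2@11 c3@16, authorship 11.11.22.2233.33
After op 8 (add_cursor(7)): buffer="arghbfarchbarihb" (len 16), cursors c1@5 c4@7 c2@11 c3@16, authorship 11.11.22.2233.33

Answer: arghbfarchbarihb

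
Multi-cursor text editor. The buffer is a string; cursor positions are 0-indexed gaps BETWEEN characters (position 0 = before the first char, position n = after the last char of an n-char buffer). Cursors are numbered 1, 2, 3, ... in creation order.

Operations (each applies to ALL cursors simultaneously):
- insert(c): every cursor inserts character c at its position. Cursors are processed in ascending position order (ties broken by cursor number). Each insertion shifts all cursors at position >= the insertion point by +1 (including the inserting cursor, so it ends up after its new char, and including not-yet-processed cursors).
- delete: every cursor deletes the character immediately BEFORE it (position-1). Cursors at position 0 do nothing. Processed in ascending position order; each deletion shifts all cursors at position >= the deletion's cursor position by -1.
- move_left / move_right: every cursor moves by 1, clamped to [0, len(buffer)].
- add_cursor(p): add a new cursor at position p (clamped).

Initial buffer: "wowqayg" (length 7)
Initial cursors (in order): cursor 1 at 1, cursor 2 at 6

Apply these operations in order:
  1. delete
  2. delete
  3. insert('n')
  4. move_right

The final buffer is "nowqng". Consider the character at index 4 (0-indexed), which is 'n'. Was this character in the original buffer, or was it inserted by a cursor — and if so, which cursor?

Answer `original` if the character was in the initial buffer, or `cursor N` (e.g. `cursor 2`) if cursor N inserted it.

After op 1 (delete): buffer="owqag" (len 5), cursors c1@0 c2@4, authorship .....
After op 2 (delete): buffer="owqg" (len 4), cursors c1@0 c2@3, authorship ....
After op 3 (insert('n')): buffer="nowqng" (len 6), cursors c1@1 c2@5, authorship 1...2.
After op 4 (move_right): buffer="nowqng" (len 6), cursors c1@2 c2@6, authorship 1...2.
Authorship (.=original, N=cursor N): 1 . . . 2 .
Index 4: author = 2

Answer: cursor 2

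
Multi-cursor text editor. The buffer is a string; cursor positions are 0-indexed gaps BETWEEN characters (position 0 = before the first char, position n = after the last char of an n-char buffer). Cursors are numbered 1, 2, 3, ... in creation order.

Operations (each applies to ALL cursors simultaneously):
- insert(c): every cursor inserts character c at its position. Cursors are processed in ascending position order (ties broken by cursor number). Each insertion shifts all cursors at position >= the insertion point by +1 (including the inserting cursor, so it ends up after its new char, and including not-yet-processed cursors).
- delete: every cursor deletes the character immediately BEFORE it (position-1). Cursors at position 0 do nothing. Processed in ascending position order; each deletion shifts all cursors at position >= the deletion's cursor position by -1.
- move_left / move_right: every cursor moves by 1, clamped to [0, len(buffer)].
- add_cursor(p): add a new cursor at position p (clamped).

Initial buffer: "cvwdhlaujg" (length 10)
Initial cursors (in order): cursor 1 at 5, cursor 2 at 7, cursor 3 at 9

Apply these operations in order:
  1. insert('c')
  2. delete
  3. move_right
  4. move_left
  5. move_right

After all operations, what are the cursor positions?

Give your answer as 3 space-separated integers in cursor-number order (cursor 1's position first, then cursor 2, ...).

Answer: 6 8 10

Derivation:
After op 1 (insert('c')): buffer="cvwdhclacujcg" (len 13), cursors c1@6 c2@9 c3@12, authorship .....1..2..3.
After op 2 (delete): buffer="cvwdhlaujg" (len 10), cursors c1@5 c2@7 c3@9, authorship ..........
After op 3 (move_right): buffer="cvwdhlaujg" (len 10), cursors c1@6 c2@8 c3@10, authorship ..........
After op 4 (move_left): buffer="cvwdhlaujg" (len 10), cursors c1@5 c2@7 c3@9, authorship ..........
After op 5 (move_right): buffer="cvwdhlaujg" (len 10), cursors c1@6 c2@8 c3@10, authorship ..........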